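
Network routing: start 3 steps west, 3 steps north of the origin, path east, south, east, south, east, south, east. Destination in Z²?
(1, 0)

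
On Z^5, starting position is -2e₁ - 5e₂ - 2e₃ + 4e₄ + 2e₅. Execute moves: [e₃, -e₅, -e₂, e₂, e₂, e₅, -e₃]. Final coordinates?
(-2, -4, -2, 4, 2)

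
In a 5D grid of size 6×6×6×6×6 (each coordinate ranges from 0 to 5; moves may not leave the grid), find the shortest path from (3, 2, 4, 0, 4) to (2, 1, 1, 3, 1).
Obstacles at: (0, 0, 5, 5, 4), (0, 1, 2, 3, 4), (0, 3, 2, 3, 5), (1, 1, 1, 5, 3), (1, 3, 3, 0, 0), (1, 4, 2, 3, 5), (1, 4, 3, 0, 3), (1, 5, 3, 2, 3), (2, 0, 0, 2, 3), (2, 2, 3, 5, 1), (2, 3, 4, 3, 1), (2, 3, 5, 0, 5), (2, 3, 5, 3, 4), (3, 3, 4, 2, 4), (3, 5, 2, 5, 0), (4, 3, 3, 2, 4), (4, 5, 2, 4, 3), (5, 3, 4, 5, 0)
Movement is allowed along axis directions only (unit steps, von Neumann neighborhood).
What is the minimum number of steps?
11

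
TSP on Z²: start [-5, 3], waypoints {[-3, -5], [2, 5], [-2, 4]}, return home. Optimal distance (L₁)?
34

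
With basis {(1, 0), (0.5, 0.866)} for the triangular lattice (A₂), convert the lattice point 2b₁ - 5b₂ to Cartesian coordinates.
(-0.5, -4.33)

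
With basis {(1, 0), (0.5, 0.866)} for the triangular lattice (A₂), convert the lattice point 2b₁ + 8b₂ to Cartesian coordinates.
(6, 6.928)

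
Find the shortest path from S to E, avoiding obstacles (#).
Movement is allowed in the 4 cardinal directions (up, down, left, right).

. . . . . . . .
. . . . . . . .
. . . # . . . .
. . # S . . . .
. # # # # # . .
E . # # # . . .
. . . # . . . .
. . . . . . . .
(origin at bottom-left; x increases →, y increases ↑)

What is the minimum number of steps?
11
(one shortest path: (3, 4) → (4, 4) → (4, 5) → (4, 6) → (3, 6) → (2, 6) → (1, 6) → (0, 6) → (0, 5) → (0, 4) → (0, 3) → (0, 2))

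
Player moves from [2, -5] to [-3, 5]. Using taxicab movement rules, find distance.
15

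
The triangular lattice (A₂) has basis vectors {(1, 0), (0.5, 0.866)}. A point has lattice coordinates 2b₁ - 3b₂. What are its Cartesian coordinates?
(0.5, -2.598)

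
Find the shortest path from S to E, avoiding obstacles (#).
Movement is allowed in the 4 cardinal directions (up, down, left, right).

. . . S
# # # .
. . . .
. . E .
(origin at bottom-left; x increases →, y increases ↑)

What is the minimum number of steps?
4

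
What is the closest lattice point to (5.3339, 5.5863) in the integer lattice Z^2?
(5, 6)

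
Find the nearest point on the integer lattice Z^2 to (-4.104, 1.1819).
(-4, 1)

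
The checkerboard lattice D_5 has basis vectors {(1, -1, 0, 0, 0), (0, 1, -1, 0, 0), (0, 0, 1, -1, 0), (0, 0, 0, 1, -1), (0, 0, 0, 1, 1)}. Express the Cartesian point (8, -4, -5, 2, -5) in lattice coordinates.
8b₁ + 4b₂ - b₃ + 3b₄ - 2b₅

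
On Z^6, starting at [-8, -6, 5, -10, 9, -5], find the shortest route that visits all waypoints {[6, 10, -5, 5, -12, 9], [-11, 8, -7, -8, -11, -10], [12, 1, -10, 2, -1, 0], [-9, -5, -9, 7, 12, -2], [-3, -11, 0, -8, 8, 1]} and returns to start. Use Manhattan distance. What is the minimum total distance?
268
(one optimal route: (-8, -6, 5, -10, 9, -5) → (-11, 8, -7, -8, -11, -10) → (6, 10, -5, 5, -12, 9) → (12, 1, -10, 2, -1, 0) → (-9, -5, -9, 7, 12, -2) → (-3, -11, 0, -8, 8, 1) → (-8, -6, 5, -10, 9, -5))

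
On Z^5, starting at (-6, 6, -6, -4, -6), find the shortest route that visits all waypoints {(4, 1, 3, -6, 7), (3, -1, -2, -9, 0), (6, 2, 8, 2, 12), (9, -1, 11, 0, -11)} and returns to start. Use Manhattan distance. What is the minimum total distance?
152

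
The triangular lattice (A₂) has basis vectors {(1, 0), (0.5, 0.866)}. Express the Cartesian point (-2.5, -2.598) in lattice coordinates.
-b₁ - 3b₂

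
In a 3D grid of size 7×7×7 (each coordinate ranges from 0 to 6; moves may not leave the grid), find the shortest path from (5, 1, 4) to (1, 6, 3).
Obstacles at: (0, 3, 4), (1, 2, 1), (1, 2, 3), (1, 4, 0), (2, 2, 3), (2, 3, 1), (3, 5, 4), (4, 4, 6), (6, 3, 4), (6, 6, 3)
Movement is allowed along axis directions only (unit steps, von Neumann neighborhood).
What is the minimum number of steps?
10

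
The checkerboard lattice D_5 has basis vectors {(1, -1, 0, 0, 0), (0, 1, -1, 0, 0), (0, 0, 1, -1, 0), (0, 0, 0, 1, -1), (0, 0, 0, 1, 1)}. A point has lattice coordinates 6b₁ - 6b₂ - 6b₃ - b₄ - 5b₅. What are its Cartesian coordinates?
(6, -12, 0, 0, -4)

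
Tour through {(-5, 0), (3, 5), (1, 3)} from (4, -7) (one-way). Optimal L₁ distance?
26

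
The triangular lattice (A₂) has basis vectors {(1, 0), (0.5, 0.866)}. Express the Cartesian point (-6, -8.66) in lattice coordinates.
-b₁ - 10b₂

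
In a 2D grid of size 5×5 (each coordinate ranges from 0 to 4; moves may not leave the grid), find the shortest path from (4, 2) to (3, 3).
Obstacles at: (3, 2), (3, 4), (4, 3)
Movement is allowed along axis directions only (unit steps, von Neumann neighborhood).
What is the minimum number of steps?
6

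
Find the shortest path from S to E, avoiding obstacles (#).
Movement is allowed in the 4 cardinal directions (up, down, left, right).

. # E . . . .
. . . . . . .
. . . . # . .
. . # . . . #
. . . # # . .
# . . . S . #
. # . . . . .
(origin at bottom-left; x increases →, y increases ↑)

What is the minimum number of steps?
9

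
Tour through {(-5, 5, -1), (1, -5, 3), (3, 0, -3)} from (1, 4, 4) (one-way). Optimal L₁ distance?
38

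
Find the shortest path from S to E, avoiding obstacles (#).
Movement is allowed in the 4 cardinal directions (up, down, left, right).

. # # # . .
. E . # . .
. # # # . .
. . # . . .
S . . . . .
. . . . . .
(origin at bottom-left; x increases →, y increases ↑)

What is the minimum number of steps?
4
(one shortest path: (0, 1) → (0, 2) → (0, 3) → (0, 4) → (1, 4))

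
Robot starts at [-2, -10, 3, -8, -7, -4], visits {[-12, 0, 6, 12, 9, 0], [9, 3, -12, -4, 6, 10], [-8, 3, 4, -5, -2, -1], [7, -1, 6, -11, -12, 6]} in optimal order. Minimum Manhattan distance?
183
(one optimal route: (-2, -10, 3, -8, -7, -4) → (7, -1, 6, -11, -12, 6) → (9, 3, -12, -4, 6, 10) → (-8, 3, 4, -5, -2, -1) → (-12, 0, 6, 12, 9, 0))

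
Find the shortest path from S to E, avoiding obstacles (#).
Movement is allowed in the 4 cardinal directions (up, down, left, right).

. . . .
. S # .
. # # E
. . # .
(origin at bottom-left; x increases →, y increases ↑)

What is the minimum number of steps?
5
(one shortest path: (1, 2) → (1, 3) → (2, 3) → (3, 3) → (3, 2) → (3, 1))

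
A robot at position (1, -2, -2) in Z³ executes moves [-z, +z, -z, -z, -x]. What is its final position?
(0, -2, -4)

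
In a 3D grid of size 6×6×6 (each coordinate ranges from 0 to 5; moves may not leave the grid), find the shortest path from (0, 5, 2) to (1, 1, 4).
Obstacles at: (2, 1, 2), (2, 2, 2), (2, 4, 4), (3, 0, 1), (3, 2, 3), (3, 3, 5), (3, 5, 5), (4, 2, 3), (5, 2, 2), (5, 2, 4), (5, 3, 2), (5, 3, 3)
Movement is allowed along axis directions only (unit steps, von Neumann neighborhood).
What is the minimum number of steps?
7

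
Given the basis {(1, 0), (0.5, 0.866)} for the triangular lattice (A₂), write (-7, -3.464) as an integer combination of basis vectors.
-5b₁ - 4b₂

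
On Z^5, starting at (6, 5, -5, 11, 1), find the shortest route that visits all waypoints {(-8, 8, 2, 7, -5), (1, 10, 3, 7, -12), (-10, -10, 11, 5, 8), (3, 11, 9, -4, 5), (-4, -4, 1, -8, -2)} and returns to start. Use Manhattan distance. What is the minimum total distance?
224
(one optimal route: (6, 5, -5, 11, 1) → (1, 10, 3, 7, -12) → (-8, 8, 2, 7, -5) → (-4, -4, 1, -8, -2) → (-10, -10, 11, 5, 8) → (3, 11, 9, -4, 5) → (6, 5, -5, 11, 1))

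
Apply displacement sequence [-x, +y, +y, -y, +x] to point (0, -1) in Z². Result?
(0, 0)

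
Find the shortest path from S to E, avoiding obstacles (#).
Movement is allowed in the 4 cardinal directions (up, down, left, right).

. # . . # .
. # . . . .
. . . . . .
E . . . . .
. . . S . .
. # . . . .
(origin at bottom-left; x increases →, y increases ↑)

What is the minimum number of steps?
4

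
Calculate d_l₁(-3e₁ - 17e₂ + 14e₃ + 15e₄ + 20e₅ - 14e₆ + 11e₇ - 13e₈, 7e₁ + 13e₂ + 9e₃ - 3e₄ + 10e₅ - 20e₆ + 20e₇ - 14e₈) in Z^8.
89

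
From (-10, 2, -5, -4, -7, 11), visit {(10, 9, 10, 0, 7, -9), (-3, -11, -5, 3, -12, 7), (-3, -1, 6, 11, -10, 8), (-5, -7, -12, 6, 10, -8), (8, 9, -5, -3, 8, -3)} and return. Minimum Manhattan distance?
272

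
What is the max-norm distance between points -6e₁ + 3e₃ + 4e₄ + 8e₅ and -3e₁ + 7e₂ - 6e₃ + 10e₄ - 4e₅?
12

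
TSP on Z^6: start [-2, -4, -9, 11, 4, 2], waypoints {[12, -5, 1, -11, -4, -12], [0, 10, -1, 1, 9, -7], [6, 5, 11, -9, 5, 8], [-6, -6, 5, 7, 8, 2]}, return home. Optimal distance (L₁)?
246
(one optimal route: (-2, -4, -9, 11, 4, 2) → (0, 10, -1, 1, 9, -7) → (12, -5, 1, -11, -4, -12) → (6, 5, 11, -9, 5, 8) → (-6, -6, 5, 7, 8, 2) → (-2, -4, -9, 11, 4, 2))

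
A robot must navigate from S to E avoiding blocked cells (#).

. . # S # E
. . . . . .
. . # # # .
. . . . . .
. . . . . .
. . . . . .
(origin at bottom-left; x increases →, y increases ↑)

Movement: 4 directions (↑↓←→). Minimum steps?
4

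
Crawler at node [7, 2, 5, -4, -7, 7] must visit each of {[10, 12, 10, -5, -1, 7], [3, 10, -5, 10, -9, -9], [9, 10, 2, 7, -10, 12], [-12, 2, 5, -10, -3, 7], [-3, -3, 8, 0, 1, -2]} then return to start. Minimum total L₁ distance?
228
(one optimal route: (7, 2, 5, -4, -7, 7) → (10, 12, 10, -5, -1, 7) → (9, 10, 2, 7, -10, 12) → (3, 10, -5, 10, -9, -9) → (-3, -3, 8, 0, 1, -2) → (-12, 2, 5, -10, -3, 7) → (7, 2, 5, -4, -7, 7))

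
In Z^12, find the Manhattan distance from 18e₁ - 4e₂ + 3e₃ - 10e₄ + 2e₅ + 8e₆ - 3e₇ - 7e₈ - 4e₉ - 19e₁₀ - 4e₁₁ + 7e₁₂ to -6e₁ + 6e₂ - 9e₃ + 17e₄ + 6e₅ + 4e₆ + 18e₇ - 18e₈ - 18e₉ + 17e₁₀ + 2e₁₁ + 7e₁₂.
169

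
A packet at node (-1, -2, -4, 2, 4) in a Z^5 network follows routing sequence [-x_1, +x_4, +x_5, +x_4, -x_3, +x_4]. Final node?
(-2, -2, -5, 5, 5)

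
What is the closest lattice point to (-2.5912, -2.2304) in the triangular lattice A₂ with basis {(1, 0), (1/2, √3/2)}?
(-2.5, -2.598)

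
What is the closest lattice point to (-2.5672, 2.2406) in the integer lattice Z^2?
(-3, 2)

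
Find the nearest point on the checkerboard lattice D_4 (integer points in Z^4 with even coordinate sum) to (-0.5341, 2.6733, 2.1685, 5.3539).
(0, 3, 2, 5)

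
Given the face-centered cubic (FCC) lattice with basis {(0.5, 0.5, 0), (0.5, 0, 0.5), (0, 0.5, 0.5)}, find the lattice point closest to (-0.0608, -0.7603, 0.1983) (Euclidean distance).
(0, -1, 0)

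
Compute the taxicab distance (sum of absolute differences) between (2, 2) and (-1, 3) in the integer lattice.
4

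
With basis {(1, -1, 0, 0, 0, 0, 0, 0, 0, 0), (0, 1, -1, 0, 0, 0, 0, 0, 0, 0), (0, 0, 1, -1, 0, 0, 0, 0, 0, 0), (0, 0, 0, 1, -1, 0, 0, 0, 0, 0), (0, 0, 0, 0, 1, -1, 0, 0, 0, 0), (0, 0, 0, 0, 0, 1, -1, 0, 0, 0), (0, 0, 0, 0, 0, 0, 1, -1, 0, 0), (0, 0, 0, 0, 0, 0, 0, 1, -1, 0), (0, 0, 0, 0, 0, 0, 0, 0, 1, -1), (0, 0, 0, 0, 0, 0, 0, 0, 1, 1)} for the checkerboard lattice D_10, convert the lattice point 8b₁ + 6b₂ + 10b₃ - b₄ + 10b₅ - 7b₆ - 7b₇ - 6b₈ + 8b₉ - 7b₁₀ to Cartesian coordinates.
(8, -2, 4, -11, 11, -17, 0, 1, 7, -15)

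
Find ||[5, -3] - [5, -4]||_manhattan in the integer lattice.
1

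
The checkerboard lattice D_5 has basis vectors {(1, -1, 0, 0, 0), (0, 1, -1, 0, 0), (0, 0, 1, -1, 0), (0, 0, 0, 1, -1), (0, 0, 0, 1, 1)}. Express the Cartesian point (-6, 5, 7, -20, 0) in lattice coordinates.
-6b₁ - b₂ + 6b₃ - 7b₄ - 7b₅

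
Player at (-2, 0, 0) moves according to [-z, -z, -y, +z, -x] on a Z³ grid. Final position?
(-3, -1, -1)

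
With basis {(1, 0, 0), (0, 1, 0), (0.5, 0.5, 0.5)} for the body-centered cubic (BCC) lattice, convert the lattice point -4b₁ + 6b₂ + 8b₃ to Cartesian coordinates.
(0, 10, 4)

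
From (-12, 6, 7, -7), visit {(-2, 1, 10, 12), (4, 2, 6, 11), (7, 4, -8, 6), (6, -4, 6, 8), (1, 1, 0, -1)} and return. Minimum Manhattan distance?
140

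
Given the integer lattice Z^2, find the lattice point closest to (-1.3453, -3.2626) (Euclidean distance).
(-1, -3)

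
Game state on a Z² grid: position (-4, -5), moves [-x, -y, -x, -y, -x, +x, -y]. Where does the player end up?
(-6, -8)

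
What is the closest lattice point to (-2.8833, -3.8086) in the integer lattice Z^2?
(-3, -4)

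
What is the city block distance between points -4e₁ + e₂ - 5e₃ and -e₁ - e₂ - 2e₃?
8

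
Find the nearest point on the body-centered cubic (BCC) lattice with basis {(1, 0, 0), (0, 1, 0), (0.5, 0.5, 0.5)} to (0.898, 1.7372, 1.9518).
(1, 2, 2)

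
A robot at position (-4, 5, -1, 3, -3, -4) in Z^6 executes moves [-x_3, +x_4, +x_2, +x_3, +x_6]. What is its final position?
(-4, 6, -1, 4, -3, -3)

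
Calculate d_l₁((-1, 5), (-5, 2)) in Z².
7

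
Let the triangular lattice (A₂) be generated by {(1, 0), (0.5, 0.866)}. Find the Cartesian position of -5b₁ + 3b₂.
(-3.5, 2.598)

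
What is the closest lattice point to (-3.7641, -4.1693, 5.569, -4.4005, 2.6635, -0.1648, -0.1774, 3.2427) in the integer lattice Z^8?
(-4, -4, 6, -4, 3, 0, 0, 3)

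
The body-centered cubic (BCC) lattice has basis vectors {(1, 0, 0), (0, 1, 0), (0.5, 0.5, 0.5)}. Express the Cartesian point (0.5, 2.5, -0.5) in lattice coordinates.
b₁ + 3b₂ - b₃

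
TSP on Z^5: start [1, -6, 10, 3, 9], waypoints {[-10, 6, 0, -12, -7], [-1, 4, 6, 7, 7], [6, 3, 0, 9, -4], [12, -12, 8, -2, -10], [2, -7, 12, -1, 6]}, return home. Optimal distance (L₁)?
200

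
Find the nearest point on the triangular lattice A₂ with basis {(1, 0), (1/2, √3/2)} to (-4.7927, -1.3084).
(-5, -1.732)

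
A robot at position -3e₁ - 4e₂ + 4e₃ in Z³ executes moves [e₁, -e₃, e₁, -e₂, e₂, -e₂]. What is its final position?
(-1, -5, 3)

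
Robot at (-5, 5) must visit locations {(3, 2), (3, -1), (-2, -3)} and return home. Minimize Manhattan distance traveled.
32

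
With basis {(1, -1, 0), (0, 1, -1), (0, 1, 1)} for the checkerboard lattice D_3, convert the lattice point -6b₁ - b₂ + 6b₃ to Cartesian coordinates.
(-6, 11, 7)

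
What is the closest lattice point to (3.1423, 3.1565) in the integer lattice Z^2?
(3, 3)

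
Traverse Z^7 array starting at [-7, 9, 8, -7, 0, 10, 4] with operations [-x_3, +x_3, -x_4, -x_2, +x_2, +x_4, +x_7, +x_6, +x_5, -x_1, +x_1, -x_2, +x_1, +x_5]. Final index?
(-6, 8, 8, -7, 2, 11, 5)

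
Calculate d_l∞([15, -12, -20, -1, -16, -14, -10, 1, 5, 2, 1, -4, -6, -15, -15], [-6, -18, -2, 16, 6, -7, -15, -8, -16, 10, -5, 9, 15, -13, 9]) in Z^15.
24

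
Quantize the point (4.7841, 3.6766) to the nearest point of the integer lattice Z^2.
(5, 4)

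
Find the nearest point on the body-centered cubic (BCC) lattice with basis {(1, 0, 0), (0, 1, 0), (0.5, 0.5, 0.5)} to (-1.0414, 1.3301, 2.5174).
(-1.5, 1.5, 2.5)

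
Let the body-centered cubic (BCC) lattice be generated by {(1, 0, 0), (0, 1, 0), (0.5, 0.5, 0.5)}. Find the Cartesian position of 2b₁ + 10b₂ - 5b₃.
(-0.5, 7.5, -2.5)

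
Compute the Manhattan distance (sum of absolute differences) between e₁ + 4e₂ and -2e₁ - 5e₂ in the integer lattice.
12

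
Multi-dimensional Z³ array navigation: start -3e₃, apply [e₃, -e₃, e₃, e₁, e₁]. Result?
(2, 0, -2)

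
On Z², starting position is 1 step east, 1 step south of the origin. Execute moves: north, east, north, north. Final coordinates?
(2, 2)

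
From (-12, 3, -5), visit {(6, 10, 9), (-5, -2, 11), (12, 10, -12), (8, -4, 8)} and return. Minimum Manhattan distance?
128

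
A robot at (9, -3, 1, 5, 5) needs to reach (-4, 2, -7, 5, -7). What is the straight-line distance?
20.0499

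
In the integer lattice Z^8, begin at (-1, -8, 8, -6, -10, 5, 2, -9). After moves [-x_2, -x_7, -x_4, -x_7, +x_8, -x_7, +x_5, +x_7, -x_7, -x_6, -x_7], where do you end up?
(-1, -9, 8, -7, -9, 4, -2, -8)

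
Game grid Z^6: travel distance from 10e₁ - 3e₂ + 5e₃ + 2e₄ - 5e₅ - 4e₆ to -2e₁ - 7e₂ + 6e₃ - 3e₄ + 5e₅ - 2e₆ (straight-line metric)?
17.0294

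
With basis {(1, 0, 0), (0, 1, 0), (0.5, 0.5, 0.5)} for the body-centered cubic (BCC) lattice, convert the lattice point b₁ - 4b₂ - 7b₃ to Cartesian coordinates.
(-2.5, -7.5, -3.5)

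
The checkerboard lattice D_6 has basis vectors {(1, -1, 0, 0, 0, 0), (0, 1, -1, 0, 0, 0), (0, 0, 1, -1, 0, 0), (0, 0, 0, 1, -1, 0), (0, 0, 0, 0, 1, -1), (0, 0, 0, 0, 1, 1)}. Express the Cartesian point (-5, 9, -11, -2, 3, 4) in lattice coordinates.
-5b₁ + 4b₂ - 7b₃ - 9b₄ - 5b₅ - b₆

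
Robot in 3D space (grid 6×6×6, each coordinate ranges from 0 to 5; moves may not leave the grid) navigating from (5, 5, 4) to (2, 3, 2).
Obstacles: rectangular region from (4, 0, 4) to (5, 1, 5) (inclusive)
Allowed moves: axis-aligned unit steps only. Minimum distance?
7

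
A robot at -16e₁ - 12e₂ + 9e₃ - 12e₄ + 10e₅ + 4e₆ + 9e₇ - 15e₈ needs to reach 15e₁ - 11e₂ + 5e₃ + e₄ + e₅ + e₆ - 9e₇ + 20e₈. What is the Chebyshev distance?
35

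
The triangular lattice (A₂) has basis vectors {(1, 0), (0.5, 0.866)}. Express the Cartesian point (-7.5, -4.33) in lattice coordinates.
-5b₁ - 5b₂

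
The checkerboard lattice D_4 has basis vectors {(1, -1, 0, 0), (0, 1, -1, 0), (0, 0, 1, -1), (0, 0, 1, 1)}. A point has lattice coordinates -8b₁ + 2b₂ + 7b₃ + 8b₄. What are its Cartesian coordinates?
(-8, 10, 13, 1)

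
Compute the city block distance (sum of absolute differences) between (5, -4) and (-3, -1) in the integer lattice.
11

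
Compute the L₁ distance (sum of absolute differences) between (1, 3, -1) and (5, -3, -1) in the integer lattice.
10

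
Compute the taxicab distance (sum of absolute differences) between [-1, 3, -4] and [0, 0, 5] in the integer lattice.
13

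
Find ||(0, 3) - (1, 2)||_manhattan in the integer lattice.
2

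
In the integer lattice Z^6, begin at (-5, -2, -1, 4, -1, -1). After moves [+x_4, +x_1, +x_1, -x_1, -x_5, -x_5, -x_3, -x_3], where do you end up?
(-4, -2, -3, 5, -3, -1)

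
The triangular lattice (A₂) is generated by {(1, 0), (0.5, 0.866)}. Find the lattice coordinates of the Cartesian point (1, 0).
b₁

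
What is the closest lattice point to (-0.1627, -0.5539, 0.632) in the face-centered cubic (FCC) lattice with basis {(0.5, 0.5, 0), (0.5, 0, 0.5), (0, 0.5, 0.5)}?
(0, -0.5, 0.5)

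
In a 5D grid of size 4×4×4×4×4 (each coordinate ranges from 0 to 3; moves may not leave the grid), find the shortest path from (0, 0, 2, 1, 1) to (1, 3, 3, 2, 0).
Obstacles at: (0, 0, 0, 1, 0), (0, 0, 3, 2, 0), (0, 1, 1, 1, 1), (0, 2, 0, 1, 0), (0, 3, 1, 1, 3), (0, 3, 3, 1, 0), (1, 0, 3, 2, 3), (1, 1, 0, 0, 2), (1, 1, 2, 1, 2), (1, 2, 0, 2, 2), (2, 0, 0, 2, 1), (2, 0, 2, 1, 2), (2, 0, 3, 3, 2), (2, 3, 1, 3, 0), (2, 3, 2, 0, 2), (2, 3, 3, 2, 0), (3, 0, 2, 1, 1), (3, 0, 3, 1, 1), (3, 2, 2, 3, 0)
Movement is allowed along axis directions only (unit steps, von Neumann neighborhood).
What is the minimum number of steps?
7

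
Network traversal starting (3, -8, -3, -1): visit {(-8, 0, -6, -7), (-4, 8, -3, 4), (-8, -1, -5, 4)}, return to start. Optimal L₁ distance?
84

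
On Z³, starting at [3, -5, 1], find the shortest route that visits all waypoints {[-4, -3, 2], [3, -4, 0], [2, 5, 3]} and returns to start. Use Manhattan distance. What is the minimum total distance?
40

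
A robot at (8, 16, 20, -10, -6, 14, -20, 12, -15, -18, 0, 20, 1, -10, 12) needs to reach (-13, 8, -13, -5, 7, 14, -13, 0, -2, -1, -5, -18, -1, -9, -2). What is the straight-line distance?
64.1015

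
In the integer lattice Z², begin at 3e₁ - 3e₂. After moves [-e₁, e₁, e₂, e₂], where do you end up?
(3, -1)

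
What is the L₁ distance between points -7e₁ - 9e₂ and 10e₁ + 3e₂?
29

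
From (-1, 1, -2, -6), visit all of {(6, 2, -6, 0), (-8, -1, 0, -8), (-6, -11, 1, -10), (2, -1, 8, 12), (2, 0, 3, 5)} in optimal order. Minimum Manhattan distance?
103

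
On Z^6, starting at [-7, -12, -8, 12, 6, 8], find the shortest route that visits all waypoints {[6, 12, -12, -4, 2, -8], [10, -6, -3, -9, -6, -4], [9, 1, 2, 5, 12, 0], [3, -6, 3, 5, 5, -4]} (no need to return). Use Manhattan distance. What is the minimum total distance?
169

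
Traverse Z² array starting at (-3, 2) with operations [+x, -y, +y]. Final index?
(-2, 2)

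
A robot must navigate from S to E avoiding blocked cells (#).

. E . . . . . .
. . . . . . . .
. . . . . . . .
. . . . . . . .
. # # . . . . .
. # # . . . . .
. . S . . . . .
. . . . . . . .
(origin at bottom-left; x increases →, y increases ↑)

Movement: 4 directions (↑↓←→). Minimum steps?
9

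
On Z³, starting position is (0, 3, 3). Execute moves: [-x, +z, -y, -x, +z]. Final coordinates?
(-2, 2, 5)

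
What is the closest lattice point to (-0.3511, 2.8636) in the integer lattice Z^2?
(0, 3)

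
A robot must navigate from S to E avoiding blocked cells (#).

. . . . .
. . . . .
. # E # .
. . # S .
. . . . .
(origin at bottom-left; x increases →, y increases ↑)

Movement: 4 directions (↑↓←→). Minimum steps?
6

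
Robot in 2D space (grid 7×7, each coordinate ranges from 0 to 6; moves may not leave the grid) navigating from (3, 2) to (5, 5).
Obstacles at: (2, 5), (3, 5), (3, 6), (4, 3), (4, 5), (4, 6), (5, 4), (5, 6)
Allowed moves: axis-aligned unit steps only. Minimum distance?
7
(one shortest path: (3, 2) → (4, 2) → (5, 2) → (6, 2) → (6, 3) → (6, 4) → (6, 5) → (5, 5))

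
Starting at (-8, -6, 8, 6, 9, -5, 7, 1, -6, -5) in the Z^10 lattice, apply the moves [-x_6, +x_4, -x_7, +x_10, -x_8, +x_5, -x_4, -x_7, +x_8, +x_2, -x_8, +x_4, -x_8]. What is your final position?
(-8, -5, 8, 7, 10, -6, 5, -1, -6, -4)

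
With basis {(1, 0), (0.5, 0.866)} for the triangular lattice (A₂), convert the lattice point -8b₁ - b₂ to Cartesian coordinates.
(-8.5, -0.866)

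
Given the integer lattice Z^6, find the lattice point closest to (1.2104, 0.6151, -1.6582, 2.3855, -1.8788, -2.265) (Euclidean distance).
(1, 1, -2, 2, -2, -2)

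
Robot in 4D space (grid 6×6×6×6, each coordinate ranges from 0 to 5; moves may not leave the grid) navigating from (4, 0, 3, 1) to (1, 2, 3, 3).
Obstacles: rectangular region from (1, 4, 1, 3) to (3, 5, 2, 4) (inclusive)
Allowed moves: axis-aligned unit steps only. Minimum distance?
7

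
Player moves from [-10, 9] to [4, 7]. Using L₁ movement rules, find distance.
16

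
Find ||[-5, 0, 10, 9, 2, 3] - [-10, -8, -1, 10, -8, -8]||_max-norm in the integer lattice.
11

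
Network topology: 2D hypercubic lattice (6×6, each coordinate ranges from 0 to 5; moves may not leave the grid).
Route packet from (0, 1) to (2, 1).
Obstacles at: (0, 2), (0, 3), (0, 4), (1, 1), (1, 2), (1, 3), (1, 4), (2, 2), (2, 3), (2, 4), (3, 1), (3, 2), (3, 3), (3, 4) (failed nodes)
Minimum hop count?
4
(one shortest path: (0, 1) → (0, 0) → (1, 0) → (2, 0) → (2, 1))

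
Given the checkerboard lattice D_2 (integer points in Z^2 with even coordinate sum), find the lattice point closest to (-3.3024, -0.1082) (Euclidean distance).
(-4, 0)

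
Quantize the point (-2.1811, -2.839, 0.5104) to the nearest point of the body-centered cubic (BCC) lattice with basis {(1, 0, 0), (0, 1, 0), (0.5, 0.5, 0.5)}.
(-2.5, -2.5, 0.5)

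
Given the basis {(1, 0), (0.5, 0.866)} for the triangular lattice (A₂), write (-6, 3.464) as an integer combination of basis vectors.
-8b₁ + 4b₂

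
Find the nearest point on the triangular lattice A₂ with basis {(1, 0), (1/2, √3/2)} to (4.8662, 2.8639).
(4.5, 2.598)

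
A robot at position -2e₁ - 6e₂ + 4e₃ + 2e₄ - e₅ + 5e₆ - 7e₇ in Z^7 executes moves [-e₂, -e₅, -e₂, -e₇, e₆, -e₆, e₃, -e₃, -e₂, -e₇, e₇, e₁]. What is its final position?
(-1, -9, 4, 2, -2, 5, -8)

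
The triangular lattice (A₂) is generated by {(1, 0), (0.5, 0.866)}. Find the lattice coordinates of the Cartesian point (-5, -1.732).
-4b₁ - 2b₂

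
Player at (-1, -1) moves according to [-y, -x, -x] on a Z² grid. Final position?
(-3, -2)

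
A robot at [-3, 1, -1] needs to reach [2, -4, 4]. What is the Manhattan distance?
15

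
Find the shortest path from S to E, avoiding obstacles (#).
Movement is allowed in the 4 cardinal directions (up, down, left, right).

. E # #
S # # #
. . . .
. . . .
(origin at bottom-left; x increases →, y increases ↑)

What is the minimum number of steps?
2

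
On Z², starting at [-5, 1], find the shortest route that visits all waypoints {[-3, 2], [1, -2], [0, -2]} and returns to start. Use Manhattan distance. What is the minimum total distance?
20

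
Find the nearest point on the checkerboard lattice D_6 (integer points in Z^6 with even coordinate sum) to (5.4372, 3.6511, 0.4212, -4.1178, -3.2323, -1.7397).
(5, 4, 0, -4, -3, -2)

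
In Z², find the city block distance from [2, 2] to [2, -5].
7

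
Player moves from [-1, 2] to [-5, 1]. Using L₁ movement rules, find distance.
5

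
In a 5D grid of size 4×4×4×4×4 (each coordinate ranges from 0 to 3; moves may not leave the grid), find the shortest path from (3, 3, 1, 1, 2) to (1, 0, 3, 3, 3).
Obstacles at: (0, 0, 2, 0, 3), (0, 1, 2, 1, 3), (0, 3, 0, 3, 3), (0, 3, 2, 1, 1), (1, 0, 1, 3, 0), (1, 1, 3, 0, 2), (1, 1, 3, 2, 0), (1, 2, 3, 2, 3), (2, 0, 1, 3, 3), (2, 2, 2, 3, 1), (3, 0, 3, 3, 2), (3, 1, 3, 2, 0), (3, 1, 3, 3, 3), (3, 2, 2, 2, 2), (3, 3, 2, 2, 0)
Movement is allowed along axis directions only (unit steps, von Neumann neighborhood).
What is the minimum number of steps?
10
(one shortest path: (3, 3, 1, 1, 2) → (2, 3, 1, 1, 2) → (1, 3, 1, 1, 2) → (1, 2, 1, 1, 2) → (1, 1, 1, 1, 2) → (1, 0, 1, 1, 2) → (1, 0, 2, 1, 2) → (1, 0, 3, 1, 2) → (1, 0, 3, 2, 2) → (1, 0, 3, 3, 2) → (1, 0, 3, 3, 3))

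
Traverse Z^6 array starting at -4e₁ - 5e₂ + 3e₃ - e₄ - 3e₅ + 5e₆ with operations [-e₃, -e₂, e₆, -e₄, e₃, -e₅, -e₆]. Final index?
(-4, -6, 3, -2, -4, 5)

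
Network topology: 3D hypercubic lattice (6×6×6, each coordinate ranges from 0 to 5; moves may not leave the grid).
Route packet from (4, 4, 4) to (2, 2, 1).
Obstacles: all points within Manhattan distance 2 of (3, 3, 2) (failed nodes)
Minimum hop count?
9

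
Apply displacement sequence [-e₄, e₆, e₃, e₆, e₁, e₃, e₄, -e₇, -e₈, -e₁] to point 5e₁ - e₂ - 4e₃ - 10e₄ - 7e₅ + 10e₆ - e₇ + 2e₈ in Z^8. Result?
(5, -1, -2, -10, -7, 12, -2, 1)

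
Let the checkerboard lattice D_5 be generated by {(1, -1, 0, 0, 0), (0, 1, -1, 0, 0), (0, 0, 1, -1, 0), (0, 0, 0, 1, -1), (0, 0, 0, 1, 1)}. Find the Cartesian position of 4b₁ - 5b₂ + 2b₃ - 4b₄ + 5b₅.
(4, -9, 7, -1, 9)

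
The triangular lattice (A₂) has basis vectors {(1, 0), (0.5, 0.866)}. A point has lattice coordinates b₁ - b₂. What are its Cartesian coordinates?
(0.5, -0.866)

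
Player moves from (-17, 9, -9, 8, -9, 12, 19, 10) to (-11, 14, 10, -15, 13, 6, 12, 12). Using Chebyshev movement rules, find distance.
23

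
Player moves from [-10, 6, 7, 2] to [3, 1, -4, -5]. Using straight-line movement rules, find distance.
19.0788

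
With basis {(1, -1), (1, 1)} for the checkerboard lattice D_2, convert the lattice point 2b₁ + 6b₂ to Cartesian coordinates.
(8, 4)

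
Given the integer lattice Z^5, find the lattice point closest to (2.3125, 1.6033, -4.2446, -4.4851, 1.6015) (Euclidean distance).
(2, 2, -4, -4, 2)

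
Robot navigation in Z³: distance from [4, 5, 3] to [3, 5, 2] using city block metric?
2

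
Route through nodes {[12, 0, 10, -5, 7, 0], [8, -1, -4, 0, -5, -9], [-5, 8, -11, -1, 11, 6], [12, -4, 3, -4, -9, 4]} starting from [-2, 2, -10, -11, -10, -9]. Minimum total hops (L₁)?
162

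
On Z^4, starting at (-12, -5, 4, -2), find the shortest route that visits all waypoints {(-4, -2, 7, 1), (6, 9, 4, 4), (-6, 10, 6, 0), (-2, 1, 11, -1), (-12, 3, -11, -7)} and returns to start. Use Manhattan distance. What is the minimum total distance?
140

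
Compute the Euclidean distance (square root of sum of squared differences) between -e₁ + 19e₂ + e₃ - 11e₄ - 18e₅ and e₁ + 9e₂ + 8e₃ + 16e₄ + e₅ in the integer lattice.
35.2562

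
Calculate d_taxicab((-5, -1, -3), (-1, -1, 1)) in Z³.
8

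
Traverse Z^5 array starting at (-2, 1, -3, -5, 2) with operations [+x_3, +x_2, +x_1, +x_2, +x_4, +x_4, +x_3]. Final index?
(-1, 3, -1, -3, 2)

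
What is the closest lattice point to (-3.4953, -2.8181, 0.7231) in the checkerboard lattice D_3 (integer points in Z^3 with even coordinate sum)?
(-4, -3, 1)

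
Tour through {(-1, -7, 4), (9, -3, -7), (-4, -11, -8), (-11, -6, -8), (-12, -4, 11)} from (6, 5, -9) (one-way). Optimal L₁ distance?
89
(one optimal route: (6, 5, -9) → (9, -3, -7) → (-11, -6, -8) → (-4, -11, -8) → (-1, -7, 4) → (-12, -4, 11))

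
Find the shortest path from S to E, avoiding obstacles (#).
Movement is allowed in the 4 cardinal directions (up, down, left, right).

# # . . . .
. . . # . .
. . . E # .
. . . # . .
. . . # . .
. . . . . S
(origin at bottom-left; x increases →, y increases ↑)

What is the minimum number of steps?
7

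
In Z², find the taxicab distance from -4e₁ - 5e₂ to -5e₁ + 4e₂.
10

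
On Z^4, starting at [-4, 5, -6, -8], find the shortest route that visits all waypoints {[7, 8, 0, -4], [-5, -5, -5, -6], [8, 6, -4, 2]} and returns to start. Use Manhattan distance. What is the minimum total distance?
84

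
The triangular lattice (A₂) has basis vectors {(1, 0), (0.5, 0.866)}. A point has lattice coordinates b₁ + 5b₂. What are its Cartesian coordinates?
(3.5, 4.33)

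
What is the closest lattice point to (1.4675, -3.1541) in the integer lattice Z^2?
(1, -3)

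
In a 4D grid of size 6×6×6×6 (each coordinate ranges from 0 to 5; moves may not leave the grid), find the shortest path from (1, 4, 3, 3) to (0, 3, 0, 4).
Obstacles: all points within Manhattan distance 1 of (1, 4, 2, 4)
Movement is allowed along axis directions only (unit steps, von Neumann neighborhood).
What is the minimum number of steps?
6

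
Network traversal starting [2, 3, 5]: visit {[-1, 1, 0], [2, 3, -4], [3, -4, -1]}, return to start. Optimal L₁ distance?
40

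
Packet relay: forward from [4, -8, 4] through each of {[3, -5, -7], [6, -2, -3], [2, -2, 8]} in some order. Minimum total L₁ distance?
37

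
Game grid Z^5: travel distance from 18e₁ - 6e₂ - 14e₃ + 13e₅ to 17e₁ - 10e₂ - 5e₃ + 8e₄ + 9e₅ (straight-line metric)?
13.3417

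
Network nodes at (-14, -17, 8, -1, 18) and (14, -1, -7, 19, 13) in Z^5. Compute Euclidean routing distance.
41.1096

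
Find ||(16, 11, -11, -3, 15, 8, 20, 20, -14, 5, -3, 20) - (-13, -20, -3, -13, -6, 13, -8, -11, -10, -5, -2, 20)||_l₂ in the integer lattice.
65.5286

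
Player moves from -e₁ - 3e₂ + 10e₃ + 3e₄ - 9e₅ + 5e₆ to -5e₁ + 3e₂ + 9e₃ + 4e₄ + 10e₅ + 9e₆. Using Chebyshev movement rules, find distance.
19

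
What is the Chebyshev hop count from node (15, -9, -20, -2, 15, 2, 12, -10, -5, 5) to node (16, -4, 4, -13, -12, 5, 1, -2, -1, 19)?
27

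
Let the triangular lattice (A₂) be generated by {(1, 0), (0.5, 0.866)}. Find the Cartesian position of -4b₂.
(-2, -3.464)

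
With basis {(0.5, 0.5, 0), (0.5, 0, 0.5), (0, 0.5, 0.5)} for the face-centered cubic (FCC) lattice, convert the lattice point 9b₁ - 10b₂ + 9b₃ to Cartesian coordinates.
(-0.5, 9, -0.5)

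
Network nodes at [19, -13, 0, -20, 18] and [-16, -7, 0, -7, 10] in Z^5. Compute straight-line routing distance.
38.6523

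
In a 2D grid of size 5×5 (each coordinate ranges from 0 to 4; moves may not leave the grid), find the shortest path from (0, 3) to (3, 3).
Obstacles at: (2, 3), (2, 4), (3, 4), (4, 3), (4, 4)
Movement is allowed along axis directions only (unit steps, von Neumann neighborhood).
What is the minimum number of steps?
5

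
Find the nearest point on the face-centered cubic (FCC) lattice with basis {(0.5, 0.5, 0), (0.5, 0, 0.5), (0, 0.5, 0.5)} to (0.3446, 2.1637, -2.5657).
(0.5, 2, -2.5)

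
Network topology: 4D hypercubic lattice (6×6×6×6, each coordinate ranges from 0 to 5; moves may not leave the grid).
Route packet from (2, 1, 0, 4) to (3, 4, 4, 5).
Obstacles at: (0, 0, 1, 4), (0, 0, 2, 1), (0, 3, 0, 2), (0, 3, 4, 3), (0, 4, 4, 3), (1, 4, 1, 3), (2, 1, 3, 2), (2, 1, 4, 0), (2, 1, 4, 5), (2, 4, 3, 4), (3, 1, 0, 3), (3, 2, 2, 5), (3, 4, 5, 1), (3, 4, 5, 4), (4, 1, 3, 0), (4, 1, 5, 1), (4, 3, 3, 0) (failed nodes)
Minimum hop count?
9
(one shortest path: (2, 1, 0, 4) → (3, 1, 0, 4) → (3, 2, 0, 4) → (3, 3, 0, 4) → (3, 4, 0, 4) → (3, 4, 1, 4) → (3, 4, 2, 4) → (3, 4, 3, 4) → (3, 4, 4, 4) → (3, 4, 4, 5))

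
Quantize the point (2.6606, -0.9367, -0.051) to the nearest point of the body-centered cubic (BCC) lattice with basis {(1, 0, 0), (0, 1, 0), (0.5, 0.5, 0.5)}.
(3, -1, 0)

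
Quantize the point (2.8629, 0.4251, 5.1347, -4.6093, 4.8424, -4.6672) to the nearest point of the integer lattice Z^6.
(3, 0, 5, -5, 5, -5)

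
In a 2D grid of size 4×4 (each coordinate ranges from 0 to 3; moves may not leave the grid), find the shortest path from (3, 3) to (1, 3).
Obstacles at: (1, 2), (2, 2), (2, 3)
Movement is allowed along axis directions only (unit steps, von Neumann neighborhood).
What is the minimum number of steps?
8
(one shortest path: (3, 3) → (3, 2) → (3, 1) → (2, 1) → (1, 1) → (0, 1) → (0, 2) → (0, 3) → (1, 3))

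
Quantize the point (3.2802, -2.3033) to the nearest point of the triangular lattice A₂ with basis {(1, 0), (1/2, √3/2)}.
(3.5, -2.598)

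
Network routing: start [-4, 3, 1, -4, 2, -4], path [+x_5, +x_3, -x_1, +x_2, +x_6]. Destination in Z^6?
(-5, 4, 2, -4, 3, -3)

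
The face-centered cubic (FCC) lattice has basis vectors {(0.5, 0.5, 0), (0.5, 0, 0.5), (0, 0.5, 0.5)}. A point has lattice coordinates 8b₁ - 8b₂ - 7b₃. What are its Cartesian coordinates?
(0, 0.5, -7.5)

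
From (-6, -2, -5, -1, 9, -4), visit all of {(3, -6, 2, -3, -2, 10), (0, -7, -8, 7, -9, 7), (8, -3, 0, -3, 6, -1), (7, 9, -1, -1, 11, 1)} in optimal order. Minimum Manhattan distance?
121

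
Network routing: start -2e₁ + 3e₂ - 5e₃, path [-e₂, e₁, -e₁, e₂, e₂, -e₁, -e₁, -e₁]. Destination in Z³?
(-5, 4, -5)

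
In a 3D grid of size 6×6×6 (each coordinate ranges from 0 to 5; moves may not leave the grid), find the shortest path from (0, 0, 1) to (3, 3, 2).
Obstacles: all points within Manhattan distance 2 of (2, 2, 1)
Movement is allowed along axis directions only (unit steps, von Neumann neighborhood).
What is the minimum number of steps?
9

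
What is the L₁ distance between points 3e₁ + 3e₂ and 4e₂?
4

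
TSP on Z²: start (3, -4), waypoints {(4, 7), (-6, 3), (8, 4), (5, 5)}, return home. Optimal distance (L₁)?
50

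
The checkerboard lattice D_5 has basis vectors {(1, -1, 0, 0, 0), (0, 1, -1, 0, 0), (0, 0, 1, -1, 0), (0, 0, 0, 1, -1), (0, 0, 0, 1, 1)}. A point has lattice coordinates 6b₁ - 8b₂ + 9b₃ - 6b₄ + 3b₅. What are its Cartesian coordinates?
(6, -14, 17, -12, 9)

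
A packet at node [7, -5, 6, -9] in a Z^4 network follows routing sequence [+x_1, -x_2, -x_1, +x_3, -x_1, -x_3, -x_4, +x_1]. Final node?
(7, -6, 6, -10)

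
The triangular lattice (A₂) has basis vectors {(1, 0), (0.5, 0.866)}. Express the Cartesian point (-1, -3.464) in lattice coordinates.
b₁ - 4b₂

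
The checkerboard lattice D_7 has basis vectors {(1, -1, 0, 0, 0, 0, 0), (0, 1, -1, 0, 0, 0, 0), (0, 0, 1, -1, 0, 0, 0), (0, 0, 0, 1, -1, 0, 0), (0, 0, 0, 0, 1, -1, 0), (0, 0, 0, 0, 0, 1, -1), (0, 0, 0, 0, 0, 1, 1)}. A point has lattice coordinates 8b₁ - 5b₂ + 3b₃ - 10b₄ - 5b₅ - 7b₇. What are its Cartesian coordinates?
(8, -13, 8, -13, 5, -2, -7)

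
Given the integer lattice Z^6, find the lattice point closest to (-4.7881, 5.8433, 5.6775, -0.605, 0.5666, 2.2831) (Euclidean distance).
(-5, 6, 6, -1, 1, 2)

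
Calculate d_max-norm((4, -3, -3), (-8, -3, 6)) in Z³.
12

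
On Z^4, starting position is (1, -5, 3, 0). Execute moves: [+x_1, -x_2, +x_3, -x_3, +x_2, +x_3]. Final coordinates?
(2, -5, 4, 0)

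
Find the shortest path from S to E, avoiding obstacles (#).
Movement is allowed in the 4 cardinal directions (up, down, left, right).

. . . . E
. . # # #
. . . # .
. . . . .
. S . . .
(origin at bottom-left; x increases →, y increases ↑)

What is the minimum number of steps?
7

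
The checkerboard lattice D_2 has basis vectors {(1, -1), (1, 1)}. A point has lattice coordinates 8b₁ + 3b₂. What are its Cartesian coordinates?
(11, -5)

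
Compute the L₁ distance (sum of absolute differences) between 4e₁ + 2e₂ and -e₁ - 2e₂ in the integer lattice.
9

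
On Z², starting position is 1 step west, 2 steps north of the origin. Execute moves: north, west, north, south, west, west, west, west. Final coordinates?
(-6, 3)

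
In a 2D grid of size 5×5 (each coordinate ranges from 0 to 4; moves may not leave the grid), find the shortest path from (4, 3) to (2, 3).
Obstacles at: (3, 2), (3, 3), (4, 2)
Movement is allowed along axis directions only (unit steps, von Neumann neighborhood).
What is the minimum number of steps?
4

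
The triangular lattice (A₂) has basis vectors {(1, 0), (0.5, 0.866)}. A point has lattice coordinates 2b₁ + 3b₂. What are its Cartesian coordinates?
(3.5, 2.598)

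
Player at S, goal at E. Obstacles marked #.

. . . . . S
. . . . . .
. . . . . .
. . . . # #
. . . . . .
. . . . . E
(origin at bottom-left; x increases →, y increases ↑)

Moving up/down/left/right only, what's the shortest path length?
9
(one shortest path: (5, 5) → (4, 5) → (3, 5) → (3, 4) → (3, 3) → (3, 2) → (3, 1) → (4, 1) → (5, 1) → (5, 0))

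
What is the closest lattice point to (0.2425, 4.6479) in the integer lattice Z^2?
(0, 5)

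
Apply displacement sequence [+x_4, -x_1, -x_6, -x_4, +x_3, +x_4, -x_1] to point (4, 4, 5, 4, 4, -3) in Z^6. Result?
(2, 4, 6, 5, 4, -4)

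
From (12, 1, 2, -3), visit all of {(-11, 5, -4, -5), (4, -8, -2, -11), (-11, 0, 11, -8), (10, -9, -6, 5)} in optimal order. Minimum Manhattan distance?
114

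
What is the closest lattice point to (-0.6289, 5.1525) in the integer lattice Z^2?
(-1, 5)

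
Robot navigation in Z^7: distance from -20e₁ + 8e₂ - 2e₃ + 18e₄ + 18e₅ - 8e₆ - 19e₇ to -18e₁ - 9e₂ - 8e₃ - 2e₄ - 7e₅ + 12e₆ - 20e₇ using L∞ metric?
25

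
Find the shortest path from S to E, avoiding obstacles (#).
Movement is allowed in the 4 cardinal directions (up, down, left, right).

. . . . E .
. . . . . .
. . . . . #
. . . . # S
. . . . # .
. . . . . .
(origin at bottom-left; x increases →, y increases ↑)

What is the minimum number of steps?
10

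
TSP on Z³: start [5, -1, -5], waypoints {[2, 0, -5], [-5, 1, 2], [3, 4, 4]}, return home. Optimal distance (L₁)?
48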